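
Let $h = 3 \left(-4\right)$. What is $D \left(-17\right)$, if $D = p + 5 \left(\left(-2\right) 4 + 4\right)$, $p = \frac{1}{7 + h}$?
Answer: $\frac{1717}{5} \approx 343.4$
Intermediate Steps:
$h = -12$
$p = - \frac{1}{5}$ ($p = \frac{1}{7 - 12} = \frac{1}{-5} = - \frac{1}{5} \approx -0.2$)
$D = - \frac{101}{5}$ ($D = - \frac{1}{5} + 5 \left(\left(-2\right) 4 + 4\right) = - \frac{1}{5} + 5 \left(-8 + 4\right) = - \frac{1}{5} + 5 \left(-4\right) = - \frac{1}{5} - 20 = - \frac{101}{5} \approx -20.2$)
$D \left(-17\right) = \left(- \frac{101}{5}\right) \left(-17\right) = \frac{1717}{5}$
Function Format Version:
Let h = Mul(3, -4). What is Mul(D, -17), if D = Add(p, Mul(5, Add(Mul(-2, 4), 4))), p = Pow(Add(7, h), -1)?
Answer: Rational(1717, 5) ≈ 343.40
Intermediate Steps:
h = -12
p = Rational(-1, 5) (p = Pow(Add(7, -12), -1) = Pow(-5, -1) = Rational(-1, 5) ≈ -0.20000)
D = Rational(-101, 5) (D = Add(Rational(-1, 5), Mul(5, Add(Mul(-2, 4), 4))) = Add(Rational(-1, 5), Mul(5, Add(-8, 4))) = Add(Rational(-1, 5), Mul(5, -4)) = Add(Rational(-1, 5), -20) = Rational(-101, 5) ≈ -20.200)
Mul(D, -17) = Mul(Rational(-101, 5), -17) = Rational(1717, 5)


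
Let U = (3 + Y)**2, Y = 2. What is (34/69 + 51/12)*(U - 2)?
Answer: 1309/12 ≈ 109.08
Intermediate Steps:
U = 25 (U = (3 + 2)**2 = 5**2 = 25)
(34/69 + 51/12)*(U - 2) = (34/69 + 51/12)*(25 - 2) = (34*(1/69) + 51*(1/12))*23 = (34/69 + 17/4)*23 = (1309/276)*23 = 1309/12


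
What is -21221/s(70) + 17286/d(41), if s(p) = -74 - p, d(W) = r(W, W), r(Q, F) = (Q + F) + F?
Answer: 1699789/5904 ≈ 287.90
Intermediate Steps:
r(Q, F) = Q + 2*F (r(Q, F) = (F + Q) + F = Q + 2*F)
d(W) = 3*W (d(W) = W + 2*W = 3*W)
-21221/s(70) + 17286/d(41) = -21221/(-74 - 1*70) + 17286/((3*41)) = -21221/(-74 - 70) + 17286/123 = -21221/(-144) + 17286*(1/123) = -21221*(-1/144) + 5762/41 = 21221/144 + 5762/41 = 1699789/5904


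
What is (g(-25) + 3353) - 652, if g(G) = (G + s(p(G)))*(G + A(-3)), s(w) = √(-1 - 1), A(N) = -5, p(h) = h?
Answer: 3451 - 30*I*√2 ≈ 3451.0 - 42.426*I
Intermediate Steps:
s(w) = I*√2 (s(w) = √(-2) = I*√2)
g(G) = (-5 + G)*(G + I*√2) (g(G) = (G + I*√2)*(G - 5) = (G + I*√2)*(-5 + G) = (-5 + G)*(G + I*√2))
(g(-25) + 3353) - 652 = (((-25)² - 5*(-25) - 5*I*√2 + I*(-25)*√2) + 3353) - 652 = ((625 + 125 - 5*I*√2 - 25*I*√2) + 3353) - 652 = ((750 - 30*I*√2) + 3353) - 652 = (4103 - 30*I*√2) - 652 = 3451 - 30*I*√2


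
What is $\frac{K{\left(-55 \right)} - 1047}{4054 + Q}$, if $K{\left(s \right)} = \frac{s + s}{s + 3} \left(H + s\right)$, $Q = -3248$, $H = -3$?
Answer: $- \frac{7603}{5239} \approx -1.4512$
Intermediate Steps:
$K{\left(s \right)} = \frac{2 s \left(-3 + s\right)}{3 + s}$ ($K{\left(s \right)} = \frac{s + s}{s + 3} \left(-3 + s\right) = \frac{2 s}{3 + s} \left(-3 + s\right) = \frac{2 s \left(-3 + s\right)}{3 + s}$)
$\frac{K{\left(-55 \right)} - 1047}{4054 + Q} = \frac{2 \left(-55\right) \frac{1}{3 - 55} \left(-3 - 55\right) - 1047}{4054 - 3248} = \frac{2 \left(-55\right) \frac{1}{-52} \left(-58\right) - 1047}{806} = \left(2 \left(-55\right) \left(- \frac{1}{52}\right) \left(-58\right) - 1047\right) \frac{1}{806} = \left(- \frac{1595}{13} - 1047\right) \frac{1}{806} = \left(- \frac{15206}{13}\right) \frac{1}{806} = - \frac{7603}{5239}$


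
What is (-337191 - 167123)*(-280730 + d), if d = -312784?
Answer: 299317419396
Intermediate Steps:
(-337191 - 167123)*(-280730 + d) = (-337191 - 167123)*(-280730 - 312784) = -504314*(-593514) = 299317419396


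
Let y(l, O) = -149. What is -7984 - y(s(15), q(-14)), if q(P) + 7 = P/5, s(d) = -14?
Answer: -7835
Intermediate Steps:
q(P) = -7 + P/5
-7984 - y(s(15), q(-14)) = -7984 - 1*(-149) = -7984 + 149 = -7835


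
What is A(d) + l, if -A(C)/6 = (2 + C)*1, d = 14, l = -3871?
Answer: -3967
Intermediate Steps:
A(C) = -12 - 6*C (A(C) = -6*(2 + C) = -12 - 6*C)
A(d) + l = (-12 - 6*14) - 3871 = (-12 - 84) - 3871 = -96 - 3871 = -3967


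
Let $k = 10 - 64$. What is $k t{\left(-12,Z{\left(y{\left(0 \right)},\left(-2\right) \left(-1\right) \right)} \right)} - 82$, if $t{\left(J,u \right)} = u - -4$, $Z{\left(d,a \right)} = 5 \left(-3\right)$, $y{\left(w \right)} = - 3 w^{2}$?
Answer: $512$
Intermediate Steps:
$k = -54$
$Z{\left(d,a \right)} = -15$
$t{\left(J,u \right)} = 4 + u$ ($t{\left(J,u \right)} = u + 4 = 4 + u$)
$k t{\left(-12,Z{\left(y{\left(0 \right)},\left(-2\right) \left(-1\right) \right)} \right)} - 82 = - 54 \left(4 - 15\right) - 82 = \left(-54\right) \left(-11\right) - 82 = 594 - 82 = 512$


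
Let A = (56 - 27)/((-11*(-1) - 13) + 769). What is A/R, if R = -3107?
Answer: -29/2383069 ≈ -1.2169e-5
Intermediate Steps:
A = 29/767 (A = 29/((11 - 13) + 769) = 29/(-2 + 769) = 29/767 ≈ 0.037810)
A/R = (29/767)/(-3107) = -1/3107*29/767 = -29/2383069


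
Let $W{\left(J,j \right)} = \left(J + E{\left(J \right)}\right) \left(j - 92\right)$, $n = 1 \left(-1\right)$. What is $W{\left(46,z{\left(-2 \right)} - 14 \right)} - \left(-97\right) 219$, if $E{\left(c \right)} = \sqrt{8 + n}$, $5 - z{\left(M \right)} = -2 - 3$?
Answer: $16827 - 96 \sqrt{7} \approx 16573.0$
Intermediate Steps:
$n = -1$
$z{\left(M \right)} = 10$ ($z{\left(M \right)} = 5 - \left(-2 - 3\right) = 5 - -5 = 5 + 5 = 10$)
$E{\left(c \right)} = \sqrt{7}$ ($E{\left(c \right)} = \sqrt{8 - 1} = \sqrt{7}$)
$W{\left(J,j \right)} = \left(-92 + j\right) \left(J + \sqrt{7}\right)$ ($W{\left(J,j \right)} = \left(J + \sqrt{7}\right) \left(j - 92\right) = \left(J + \sqrt{7}\right) \left(-92 + j\right) = \left(-92 + j\right) \left(J + \sqrt{7}\right)$)
$W{\left(46,z{\left(-2 \right)} - 14 \right)} - \left(-97\right) 219 = \left(\left(-92\right) 46 - 92 \sqrt{7} + 46 \left(10 - 14\right) + \left(10 - 14\right) \sqrt{7}\right) - \left(-97\right) 219 = \left(-4232 - 92 \sqrt{7} + 46 \left(-4\right) - 4 \sqrt{7}\right) - -21243 = \left(-4232 - 92 \sqrt{7} - 184 - 4 \sqrt{7}\right) + 21243 = \left(-4416 - 96 \sqrt{7}\right) + 21243 = 16827 - 96 \sqrt{7}$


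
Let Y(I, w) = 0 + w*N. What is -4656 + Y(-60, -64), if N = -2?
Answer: -4528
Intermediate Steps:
Y(I, w) = -2*w (Y(I, w) = 0 + w*(-2) = 0 - 2*w = -2*w)
-4656 + Y(-60, -64) = -4656 - 2*(-64) = -4656 + 128 = -4528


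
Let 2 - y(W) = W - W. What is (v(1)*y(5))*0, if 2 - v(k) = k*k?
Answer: 0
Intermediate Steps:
v(k) = 2 - k**2 (v(k) = 2 - k*k = 2 - k**2)
y(W) = 2 (y(W) = 2 - (W - W) = 2 - 1*0 = 2 + 0 = 2)
(v(1)*y(5))*0 = ((2 - 1*1**2)*2)*0 = ((2 - 1*1)*2)*0 = ((2 - 1)*2)*0 = (1*2)*0 = 2*0 = 0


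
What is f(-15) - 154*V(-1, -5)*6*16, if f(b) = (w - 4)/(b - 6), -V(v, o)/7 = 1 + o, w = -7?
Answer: -8692981/21 ≈ -4.1395e+5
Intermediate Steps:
V(v, o) = -7 - 7*o (V(v, o) = -7*(1 + o) = -7 - 7*o)
f(b) = -11/(-6 + b) (f(b) = (-7 - 4)/(b - 6) = -11/(-6 + b))
f(-15) - 154*V(-1, -5)*6*16 = -11/(-6 - 15) - 154*(-7 - 7*(-5))*6*16 = -11/(-21) - 154*(-7 + 35)*6*16 = -11*(-1/21) - 154*28*6*16 = 11/21 - 25872*16 = 11/21 - 154*2688 = 11/21 - 413952 = -8692981/21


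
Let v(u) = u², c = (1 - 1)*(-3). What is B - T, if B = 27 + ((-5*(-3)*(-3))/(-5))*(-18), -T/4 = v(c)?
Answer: -135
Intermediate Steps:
c = 0 (c = 0*(-3) = 0)
T = 0 (T = -4*0² = -4*0 = 0)
B = -135 (B = 27 + ((15*(-3))*(-⅕))*(-18) = 27 - 45*(-⅕)*(-18) = 27 + 9*(-18) = 27 - 162 = -135)
B - T = -135 - 1*0 = -135 + 0 = -135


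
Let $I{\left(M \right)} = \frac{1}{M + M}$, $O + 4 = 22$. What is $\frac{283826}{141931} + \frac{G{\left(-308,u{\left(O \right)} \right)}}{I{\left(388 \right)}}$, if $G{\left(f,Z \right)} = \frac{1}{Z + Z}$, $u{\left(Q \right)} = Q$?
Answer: $\frac{30089048}{1277379} \approx 23.555$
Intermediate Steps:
$O = 18$ ($O = -4 + 22 = 18$)
$I{\left(M \right)} = \frac{1}{2 M}$
$G{\left(f,Z \right)} = \frac{1}{2 Z}$
$\frac{283826}{141931} + \frac{G{\left(-308,u{\left(O \right)} \right)}}{I{\left(388 \right)}} = \frac{283826}{141931} + \frac{\frac{1}{2} \cdot \frac{1}{18}}{\frac{1}{2} \cdot \frac{1}{388}} = 283826 \cdot \frac{1}{141931} + \frac{\frac{1}{2} \cdot \frac{1}{18}}{\frac{1}{2} \cdot \frac{1}{388}} = \frac{283826}{141931} + \frac{\frac{1}{\frac{1}{776}}}{36} = \frac{283826}{141931} + \frac{1}{36} \cdot 776 = \frac{283826}{141931} + \frac{194}{9} = \frac{30089048}{1277379}$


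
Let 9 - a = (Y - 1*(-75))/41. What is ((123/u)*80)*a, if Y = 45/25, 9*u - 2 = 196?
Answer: 35064/11 ≈ 3187.6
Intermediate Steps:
u = 22 (u = 2/9 + (⅑)*196 = 2/9 + 196/9 = 22)
Y = 9/5 (Y = 45*(1/25) = 9/5 ≈ 1.8000)
a = 1461/205 (a = 9 - (9/5 - 1*(-75))/41 = 9 - (9/5 + 75)/41 = 9 - 384/(5*41) = 9 - 1*384/205 = 9 - 384/205 = 1461/205 ≈ 7.1268)
((123/u)*80)*a = ((123/22)*80)*(1461/205) = (4920/11)*(1461/205) = 35064/11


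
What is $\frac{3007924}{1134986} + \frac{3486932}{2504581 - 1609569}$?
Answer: $\frac{831218384755}{126978261229} \approx 6.5462$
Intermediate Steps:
$\frac{3007924}{1134986} + \frac{3486932}{2504581 - 1609569} = 3007924 \cdot \frac{1}{1134986} + \frac{3486932}{895012} = \frac{1503962}{567493} + 3486932 \cdot \frac{1}{895012} = \frac{1503962}{567493} + \frac{871733}{223753} = \frac{831218384755}{126978261229}$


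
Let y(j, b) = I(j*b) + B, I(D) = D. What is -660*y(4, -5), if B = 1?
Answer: 12540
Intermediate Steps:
y(j, b) = 1 + b*j (y(j, b) = j*b + 1 = b*j + 1 = 1 + b*j)
-660*y(4, -5) = -660*(1 - 5*4) = -660*(1 - 20) = -660*(-19) = 12540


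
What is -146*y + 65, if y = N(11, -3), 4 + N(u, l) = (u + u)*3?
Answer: -8987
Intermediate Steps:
N(u, l) = -4 + 6*u (N(u, l) = -4 + (u + u)*3 = -4 + (2*u)*3 = -4 + 6*u)
y = 62 (y = -4 + 6*11 = -4 + 66 = 62)
-146*y + 65 = -146*62 + 65 = -9052 + 65 = -8987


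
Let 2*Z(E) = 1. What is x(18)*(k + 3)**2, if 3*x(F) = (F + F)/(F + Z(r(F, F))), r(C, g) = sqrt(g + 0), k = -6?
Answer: 216/37 ≈ 5.8378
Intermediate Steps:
r(C, g) = sqrt(g)
Z(E) = 1/2 (Z(E) = (1/2)*1 = 1/2)
x(F) = 2*F/(3*(1/2 + F)) (x(F) = ((F + F)/(F + 1/2))/3 = ((2*F)/(1/2 + F))/3 = (2*F/(1/2 + F))/3 = 2*F/(3*(1/2 + F)))
x(18)*(k + 3)**2 = ((4/3)*18/(1 + 2*18))*(-6 + 3)**2 = ((4/3)*18/(1 + 36))*(-3)**2 = ((4/3)*18/37)*9 = ((4/3)*18*(1/37))*9 = (24/37)*9 = 216/37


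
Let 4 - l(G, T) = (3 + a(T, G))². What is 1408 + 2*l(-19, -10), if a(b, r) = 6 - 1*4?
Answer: 1366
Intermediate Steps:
a(b, r) = 2 (a(b, r) = 6 - 4 = 2)
l(G, T) = -21 (l(G, T) = 4 - (3 + 2)² = 4 - 1*5² = 4 - 1*25 = 4 - 25 = -21)
1408 + 2*l(-19, -10) = 1408 + 2*(-21) = 1408 - 42 = 1366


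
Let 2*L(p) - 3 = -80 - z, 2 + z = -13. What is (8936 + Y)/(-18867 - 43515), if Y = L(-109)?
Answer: -8905/62382 ≈ -0.14275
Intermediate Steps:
z = -15 (z = -2 - 13 = -15)
L(p) = -31 (L(p) = 3/2 + (-80 - 1*(-15))/2 = 3/2 + (-80 + 15)/2 = 3/2 + (½)*(-65) = 3/2 - 65/2 = -31)
Y = -31
(8936 + Y)/(-18867 - 43515) = (8936 - 31)/(-18867 - 43515) = 8905/(-62382) = 8905*(-1/62382) = -8905/62382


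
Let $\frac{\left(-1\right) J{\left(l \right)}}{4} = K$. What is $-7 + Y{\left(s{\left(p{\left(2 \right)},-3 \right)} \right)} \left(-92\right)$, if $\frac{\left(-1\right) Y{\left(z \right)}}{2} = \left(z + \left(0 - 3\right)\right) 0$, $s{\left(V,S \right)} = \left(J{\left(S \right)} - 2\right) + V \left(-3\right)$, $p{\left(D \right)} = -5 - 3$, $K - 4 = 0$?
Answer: $-7$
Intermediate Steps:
$K = 4$ ($K = 4 + 0 = 4$)
$p{\left(D \right)} = -8$ ($p{\left(D \right)} = -5 - 3 = -8$)
$J{\left(l \right)} = -16$ ($J{\left(l \right)} = \left(-4\right) 4 = -16$)
$s{\left(V,S \right)} = -18 - 3 V$ ($s{\left(V,S \right)} = \left(-16 - 2\right) + V \left(-3\right) = -18 - 3 V$)
$Y{\left(z \right)} = 0$ ($Y{\left(z \right)} = - 2 \left(z + \left(0 - 3\right)\right) 0 = - 2 \left(z - 3\right) 0 = - 2 \left(-3 + z\right) 0 = \left(-2\right) 0 = 0$)
$-7 + Y{\left(s{\left(p{\left(2 \right)},-3 \right)} \right)} \left(-92\right) = -7 + 0 \left(-92\right) = -7 + 0 = -7$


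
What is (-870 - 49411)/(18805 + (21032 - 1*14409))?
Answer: -50281/25428 ≈ -1.9774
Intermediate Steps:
(-870 - 49411)/(18805 + (21032 - 1*14409)) = -50281/(18805 + (21032 - 14409)) = -50281/(18805 + 6623) = -50281/25428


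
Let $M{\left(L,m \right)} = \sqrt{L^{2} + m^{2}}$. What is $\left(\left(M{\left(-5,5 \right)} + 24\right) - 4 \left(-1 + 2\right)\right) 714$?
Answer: $14280 + 3570 \sqrt{2} \approx 19329.0$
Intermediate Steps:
$\left(\left(M{\left(-5,5 \right)} + 24\right) - 4 \left(-1 + 2\right)\right) 714 = \left(\left(\sqrt{\left(-5\right)^{2} + 5^{2}} + 24\right) - 4 \left(-1 + 2\right)\right) 714 = \left(\left(\sqrt{25 + 25} + 24\right) - 4\right) 714 = \left(\left(\sqrt{50} + 24\right) - 4\right) 714 = \left(\left(5 \sqrt{2} + 24\right) - 4\right) 714 = \left(\left(24 + 5 \sqrt{2}\right) - 4\right) 714 = \left(20 + 5 \sqrt{2}\right) 714 = 14280 + 3570 \sqrt{2}$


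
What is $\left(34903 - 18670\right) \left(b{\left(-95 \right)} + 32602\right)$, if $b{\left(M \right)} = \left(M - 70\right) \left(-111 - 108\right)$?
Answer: $1115807721$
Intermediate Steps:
$b{\left(M \right)} = 15330 - 219 M$ ($b{\left(M \right)} = \left(-70 + M\right) \left(-219\right) = 15330 - 219 M$)
$\left(34903 - 18670\right) \left(b{\left(-95 \right)} + 32602\right) = \left(34903 - 18670\right) \left(\left(15330 - -20805\right) + 32602\right) = 16233 \left(\left(15330 + 20805\right) + 32602\right) = 16233 \left(36135 + 32602\right) = 16233 \cdot 68737 = 1115807721$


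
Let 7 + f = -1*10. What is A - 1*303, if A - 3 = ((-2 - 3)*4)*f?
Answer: 40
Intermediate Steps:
f = -17 (f = -7 - 1*10 = -7 - 10 = -17)
A = 343 (A = 3 + ((-2 - 3)*4)*(-17) = 3 - 5*4*(-17) = 3 - 20*(-17) = 3 + 340 = 343)
A - 1*303 = 343 - 1*303 = 343 - 303 = 40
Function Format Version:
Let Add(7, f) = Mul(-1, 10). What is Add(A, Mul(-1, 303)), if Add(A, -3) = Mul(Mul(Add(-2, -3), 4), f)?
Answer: 40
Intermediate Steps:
f = -17 (f = Add(-7, Mul(-1, 10)) = Add(-7, -10) = -17)
A = 343 (A = Add(3, Mul(Mul(Add(-2, -3), 4), -17)) = Add(3, Mul(Mul(-5, 4), -17)) = Add(3, Mul(-20, -17)) = Add(3, 340) = 343)
Add(A, Mul(-1, 303)) = Add(343, Mul(-1, 303)) = Add(343, -303) = 40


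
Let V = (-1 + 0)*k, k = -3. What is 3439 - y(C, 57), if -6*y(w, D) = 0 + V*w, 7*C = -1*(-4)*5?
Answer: 24083/7 ≈ 3440.4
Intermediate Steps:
V = 3 (V = (-1 + 0)*(-3) = -1*(-3) = 3)
C = 20/7 (C = (-1*(-4)*5)/7 = (4*5)/7 = (⅐)*20 = 20/7 ≈ 2.8571)
y(w, D) = -w/2 (y(w, D) = -(0 + 3*w)/6 = -w/2)
3439 - y(C, 57) = 3439 - (-1)*20/(2*7) = 3439 - 1*(-10/7) = 3439 + 10/7 = 24083/7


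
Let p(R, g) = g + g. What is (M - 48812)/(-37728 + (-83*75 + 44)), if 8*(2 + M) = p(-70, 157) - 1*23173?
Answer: 413371/351272 ≈ 1.1768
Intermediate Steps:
p(R, g) = 2*g
M = -22875/8 (M = -2 + (2*157 - 1*23173)/8 = -2 + (314 - 23173)/8 = -2 + (⅛)*(-22859) = -2 - 22859/8 = -22875/8 ≈ -2859.4)
(M - 48812)/(-37728 + (-83*75 + 44)) = (-22875/8 - 48812)/(-37728 + (-83*75 + 44)) = -413371/(8*(-37728 + (-6225 + 44))) = -413371/(8*(-37728 - 6181)) = -413371/8/(-43909) = -413371/8*(-1/43909) = 413371/351272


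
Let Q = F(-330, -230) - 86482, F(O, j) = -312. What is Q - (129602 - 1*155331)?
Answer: -61065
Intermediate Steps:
Q = -86794 (Q = -312 - 86482 = -86794)
Q - (129602 - 1*155331) = -86794 - (129602 - 1*155331) = -86794 - (129602 - 155331) = -86794 - 1*(-25729) = -86794 + 25729 = -61065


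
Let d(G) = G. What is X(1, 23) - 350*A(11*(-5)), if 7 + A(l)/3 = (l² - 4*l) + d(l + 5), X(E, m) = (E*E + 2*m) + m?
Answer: -3347330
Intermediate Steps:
X(E, m) = E² + 3*m (X(E, m) = (E² + 2*m) + m = E² + 3*m)
A(l) = -6 - 9*l + 3*l² (A(l) = -21 + 3*((l² - 4*l) + (l + 5)) = -21 + 3*((l² - 4*l) + (5 + l)) = -21 + 3*(5 + l² - 3*l) = -21 + (15 - 9*l + 3*l²) = -6 - 9*l + 3*l²)
X(1, 23) - 350*A(11*(-5)) = (1² + 3*23) - 350*(-6 - 99*(-5) + 3*(11*(-5))²) = (1 + 69) - 350*(-6 - 9*(-55) + 3*(-55)²) = 70 - 350*(-6 + 495 + 3*3025) = 70 - 350*(-6 + 495 + 9075) = 70 - 350*9564 = 70 - 3347400 = -3347330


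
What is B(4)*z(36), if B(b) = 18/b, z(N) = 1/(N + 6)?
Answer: 3/28 ≈ 0.10714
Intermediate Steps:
z(N) = 1/(6 + N)
B(4)*z(36) = (18/4)/(6 + 36) = (18*(¼))/42 = (9/2)*(1/42) = 3/28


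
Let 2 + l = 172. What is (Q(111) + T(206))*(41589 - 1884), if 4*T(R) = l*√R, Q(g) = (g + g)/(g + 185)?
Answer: 119115/4 + 3374925*√206/2 ≈ 2.4249e+7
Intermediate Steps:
l = 170 (l = -2 + 172 = 170)
Q(g) = 2*g/(185 + g) (Q(g) = (2*g)/(185 + g) = 2*g/(185 + g))
T(R) = 85*√R/2 (T(R) = (170*√R)/4 = 85*√R/2)
(Q(111) + T(206))*(41589 - 1884) = (2*111/(185 + 111) + 85*√206/2)*(41589 - 1884) = (2*111/296 + 85*√206/2)*39705 = (2*111*(1/296) + 85*√206/2)*39705 = (¾ + 85*√206/2)*39705 = 119115/4 + 3374925*√206/2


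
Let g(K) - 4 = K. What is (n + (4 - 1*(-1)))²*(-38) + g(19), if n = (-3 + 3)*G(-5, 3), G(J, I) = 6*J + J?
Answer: -927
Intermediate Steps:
G(J, I) = 7*J
n = 0 (n = (-3 + 3)*(7*(-5)) = 0*(-35) = 0)
g(K) = 4 + K
(n + (4 - 1*(-1)))²*(-38) + g(19) = (0 + (4 - 1*(-1)))²*(-38) + (4 + 19) = (0 + (4 + 1))²*(-38) + 23 = (0 + 5)²*(-38) + 23 = 5²*(-38) + 23 = 25*(-38) + 23 = -950 + 23 = -927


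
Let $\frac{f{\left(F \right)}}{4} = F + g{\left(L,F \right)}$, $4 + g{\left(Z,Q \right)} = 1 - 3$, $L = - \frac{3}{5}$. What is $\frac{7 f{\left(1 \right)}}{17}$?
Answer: $- \frac{140}{17} \approx -8.2353$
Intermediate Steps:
$L = - \frac{3}{5}$ ($L = \left(-3\right) \frac{1}{5} = - \frac{3}{5} \approx -0.6$)
$g{\left(Z,Q \right)} = -6$ ($g{\left(Z,Q \right)} = -4 + \left(1 - 3\right) = -4 - 2 = -6$)
$f{\left(F \right)} = -24 + 4 F$ ($f{\left(F \right)} = 4 \left(F - 6\right) = 4 \left(-6 + F\right) = -24 + 4 F$)
$\frac{7 f{\left(1 \right)}}{17} = \frac{7 \left(-24 + 4 \cdot 1\right)}{17} = 7 \left(-24 + 4\right) \frac{1}{17} = 7 \left(-20\right) \frac{1}{17} = \left(-140\right) \frac{1}{17} = - \frac{140}{17}$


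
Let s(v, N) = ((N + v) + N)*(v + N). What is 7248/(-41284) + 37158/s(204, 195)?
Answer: -696169/37062711 ≈ -0.018784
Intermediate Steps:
s(v, N) = (N + v)*(v + 2*N) (s(v, N) = (v + 2*N)*(N + v) = (N + v)*(v + 2*N))
7248/(-41284) + 37158/s(204, 195) = 7248/(-41284) + 37158/(204² + 2*195² + 3*195*204) = 7248*(-1/41284) + 37158/(41616 + 2*38025 + 119340) = -1812/10321 + 37158/(41616 + 76050 + 119340) = -1812/10321 + 37158/237006 = -1812/10321 + 37158*(1/237006) = -1812/10321 + 563/3591 = -696169/37062711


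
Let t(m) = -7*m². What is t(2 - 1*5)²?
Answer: 3969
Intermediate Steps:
t(2 - 1*5)² = (-7*(2 - 1*5)²)² = (-7*(2 - 5)²)² = (-7*(-3)²)² = (-7*9)² = (-63)² = 3969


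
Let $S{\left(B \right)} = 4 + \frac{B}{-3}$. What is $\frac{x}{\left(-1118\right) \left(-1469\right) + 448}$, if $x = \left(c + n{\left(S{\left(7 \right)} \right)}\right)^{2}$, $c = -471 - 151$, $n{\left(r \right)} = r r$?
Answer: $\frac{31058329}{133065990} \approx 0.23341$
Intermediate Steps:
$S{\left(B \right)} = 4 - \frac{B}{3}$ ($S{\left(B \right)} = 4 + B \left(- \frac{1}{3}\right) = 4 - \frac{B}{3}$)
$n{\left(r \right)} = r^{2}$
$c = -622$ ($c = -471 - 151 = -622$)
$x = \frac{31058329}{81}$ ($x = \left(-622 + \left(4 - \frac{7}{3}\right)^{2}\right)^{2} = \left(-622 + \left(\frac{5}{3}\right)^{2}\right)^{2} = \left(-622 + \frac{25}{9}\right)^{2} = \left(- \frac{5573}{9}\right)^{2} = \frac{31058329}{81} \approx 3.8344 \cdot 10^{5}$)
$\frac{x}{\left(-1118\right) \left(-1469\right) + 448} = \frac{31058329}{81 \left(\left(-1118\right) \left(-1469\right) + 448\right)} = \frac{31058329}{81 \left(1642342 + 448\right)} = \frac{31058329}{81 \cdot 1642790} = \frac{31058329}{81} \cdot \frac{1}{1642790} = \frac{31058329}{133065990}$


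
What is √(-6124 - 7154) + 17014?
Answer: 17014 + I*√13278 ≈ 17014.0 + 115.23*I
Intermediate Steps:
√(-6124 - 7154) + 17014 = √(-13278) + 17014 = I*√13278 + 17014 = 17014 + I*√13278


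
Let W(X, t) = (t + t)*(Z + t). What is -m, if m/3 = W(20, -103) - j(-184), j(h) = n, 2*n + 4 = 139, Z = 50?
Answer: -65103/2 ≈ -32552.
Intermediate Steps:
n = 135/2 (n = -2 + (1/2)*139 = -2 + 139/2 = 135/2 ≈ 67.500)
W(X, t) = 2*t*(50 + t) (W(X, t) = (t + t)*(50 + t) = (2*t)*(50 + t) = 2*t*(50 + t))
j(h) = 135/2
m = 65103/2 (m = 3*(2*(-103)*(50 - 103) - 1*135/2) = 3*(2*(-103)*(-53) - 135/2) = 3*(10918 - 135/2) = 3*(21701/2) = 65103/2 ≈ 32552.)
-m = -1*65103/2 = -65103/2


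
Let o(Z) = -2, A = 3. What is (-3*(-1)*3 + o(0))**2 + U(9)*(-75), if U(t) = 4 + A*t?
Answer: -2276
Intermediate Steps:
U(t) = 4 + 3*t
(-3*(-1)*3 + o(0))**2 + U(9)*(-75) = (-3*(-1)*3 - 2)**2 + (4 + 3*9)*(-75) = (3*3 - 2)**2 + (4 + 27)*(-75) = (9 - 2)**2 + 31*(-75) = 7**2 - 2325 = 49 - 2325 = -2276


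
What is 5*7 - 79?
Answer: -44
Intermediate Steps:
5*7 - 79 = 35 - 79 = -44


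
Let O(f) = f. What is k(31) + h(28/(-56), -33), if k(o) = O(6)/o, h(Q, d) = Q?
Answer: -19/62 ≈ -0.30645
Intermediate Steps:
k(o) = 6/o
k(31) + h(28/(-56), -33) = 6/31 + 28/(-56) = 6*(1/31) + 28*(-1/56) = 6/31 - 1/2 = -19/62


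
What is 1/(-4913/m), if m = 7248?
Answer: -7248/4913 ≈ -1.4753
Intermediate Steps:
1/(-4913/m) = 1/(-4913/7248) = -7248/4913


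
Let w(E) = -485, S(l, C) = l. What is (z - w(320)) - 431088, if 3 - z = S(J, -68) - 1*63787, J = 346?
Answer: -367159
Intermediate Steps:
z = 63444 (z = 3 - (346 - 1*63787) = 3 - (346 - 63787) = 3 - 1*(-63441) = 3 + 63441 = 63444)
(z - w(320)) - 431088 = (63444 - 1*(-485)) - 431088 = (63444 + 485) - 431088 = 63929 - 431088 = -367159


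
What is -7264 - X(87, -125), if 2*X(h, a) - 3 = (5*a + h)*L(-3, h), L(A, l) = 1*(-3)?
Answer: -16145/2 ≈ -8072.5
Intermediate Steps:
L(A, l) = -3
X(h, a) = 3/2 - 15*a/2 - 3*h/2 (X(h, a) = 3/2 + ((5*a + h)*(-3))/2 = 3/2 + ((h + 5*a)*(-3))/2 = 3/2 + (-15*a - 3*h)/2 = 3/2 + (-15*a/2 - 3*h/2) = 3/2 - 15*a/2 - 3*h/2)
-7264 - X(87, -125) = -7264 - (3/2 - 15/2*(-125) - 3/2*87) = -7264 - (3/2 + 1875/2 - 261/2) = -7264 - 1*1617/2 = -7264 - 1617/2 = -16145/2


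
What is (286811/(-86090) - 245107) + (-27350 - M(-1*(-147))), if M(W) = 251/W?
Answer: -3448069769917/12655230 ≈ -2.7246e+5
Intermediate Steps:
(286811/(-86090) - 245107) + (-27350 - M(-1*(-147))) = (286811/(-86090) - 245107) + (-27350 - 251/((-1*(-147)))) = (286811*(-1/86090) - 245107) + (-27350 - 251/147) = (-286811/86090 - 245107) + (-27350 - 251/147) = -21101548441/86090 + (-27350 - 1*251/147) = -21101548441/86090 + (-27350 - 251/147) = -21101548441/86090 - 4020701/147 = -3448069769917/12655230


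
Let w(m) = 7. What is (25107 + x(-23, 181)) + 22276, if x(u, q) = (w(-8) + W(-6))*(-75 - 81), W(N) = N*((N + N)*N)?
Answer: 113683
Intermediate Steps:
W(N) = 2*N**3 (W(N) = N*((2*N)*N) = N*(2*N**2) = 2*N**3)
x(u, q) = 66300 (x(u, q) = (7 + 2*(-6)**3)*(-75 - 81) = (7 + 2*(-216))*(-156) = (7 - 432)*(-156) = -425*(-156) = 66300)
(25107 + x(-23, 181)) + 22276 = (25107 + 66300) + 22276 = 91407 + 22276 = 113683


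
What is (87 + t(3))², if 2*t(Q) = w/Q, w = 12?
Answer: 7921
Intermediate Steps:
t(Q) = 6/Q (t(Q) = (12/Q)/2 = 6/Q)
(87 + t(3))² = (87 + 6/3)² = (87 + 6*(⅓))² = (87 + 2)² = 89² = 7921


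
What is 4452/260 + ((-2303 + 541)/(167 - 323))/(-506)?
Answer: 3374663/197340 ≈ 17.101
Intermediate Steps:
4452/260 + ((-2303 + 541)/(167 - 323))/(-506) = 4452*(1/260) - 1762/(-156)*(-1/506) = 1113/65 - 1762*(-1/156)*(-1/506) = 1113/65 + (881/78)*(-1/506) = 1113/65 - 881/39468 = 3374663/197340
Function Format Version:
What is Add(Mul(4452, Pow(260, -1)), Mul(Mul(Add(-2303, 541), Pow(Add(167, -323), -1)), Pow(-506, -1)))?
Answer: Rational(3374663, 197340) ≈ 17.101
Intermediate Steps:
Add(Mul(4452, Pow(260, -1)), Mul(Mul(Add(-2303, 541), Pow(Add(167, -323), -1)), Pow(-506, -1))) = Add(Mul(4452, Rational(1, 260)), Mul(Mul(-1762, Pow(-156, -1)), Rational(-1, 506))) = Add(Rational(1113, 65), Mul(Mul(-1762, Rational(-1, 156)), Rational(-1, 506))) = Add(Rational(1113, 65), Mul(Rational(881, 78), Rational(-1, 506))) = Add(Rational(1113, 65), Rational(-881, 39468)) = Rational(3374663, 197340)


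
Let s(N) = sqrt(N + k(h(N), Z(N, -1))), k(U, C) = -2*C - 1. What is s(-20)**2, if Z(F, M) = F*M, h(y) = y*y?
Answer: -61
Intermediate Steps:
h(y) = y**2
k(U, C) = -1 - 2*C
s(N) = sqrt(-1 + 3*N) (s(N) = sqrt(N + (-1 - 2*N*(-1))) = sqrt(N + (-1 - (-2)*N)) = sqrt(N + (-1 + 2*N)) = sqrt(-1 + 3*N))
s(-20)**2 = (sqrt(-1 + 3*(-20)))**2 = (sqrt(-1 - 60))**2 = (sqrt(-61))**2 = (I*sqrt(61))**2 = -61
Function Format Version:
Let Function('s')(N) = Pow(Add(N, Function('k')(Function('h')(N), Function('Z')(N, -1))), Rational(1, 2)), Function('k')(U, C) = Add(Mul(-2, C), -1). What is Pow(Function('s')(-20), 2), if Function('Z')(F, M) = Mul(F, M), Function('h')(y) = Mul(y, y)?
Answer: -61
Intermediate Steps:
Function('h')(y) = Pow(y, 2)
Function('k')(U, C) = Add(-1, Mul(-2, C))
Function('s')(N) = Pow(Add(-1, Mul(3, N)), Rational(1, 2)) (Function('s')(N) = Pow(Add(N, Add(-1, Mul(-2, Mul(N, -1)))), Rational(1, 2)) = Pow(Add(N, Add(-1, Mul(-2, Mul(-1, N)))), Rational(1, 2)) = Pow(Add(N, Add(-1, Mul(2, N))), Rational(1, 2)) = Pow(Add(-1, Mul(3, N)), Rational(1, 2)))
Pow(Function('s')(-20), 2) = Pow(Pow(Add(-1, Mul(3, -20)), Rational(1, 2)), 2) = Pow(Pow(Add(-1, -60), Rational(1, 2)), 2) = Pow(Pow(-61, Rational(1, 2)), 2) = Pow(Mul(I, Pow(61, Rational(1, 2))), 2) = -61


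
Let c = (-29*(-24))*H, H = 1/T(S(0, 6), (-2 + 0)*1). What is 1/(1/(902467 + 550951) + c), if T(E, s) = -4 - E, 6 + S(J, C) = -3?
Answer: 7267090/1011578933 ≈ 0.0071839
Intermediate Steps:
S(J, C) = -9 (S(J, C) = -6 - 3 = -9)
H = ⅕ (H = 1/(-4 - 1*(-9)) = 1/(-4 + 9) = 1/5 = ⅕ ≈ 0.20000)
c = 696/5 (c = -29*(-24)*(⅕) = 696*(⅕) = 696/5 ≈ 139.20)
1/(1/(902467 + 550951) + c) = 1/(1/(902467 + 550951) + 696/5) = 1/(1/1453418 + 696/5) = 1/(1011578933/7267090) = 7267090/1011578933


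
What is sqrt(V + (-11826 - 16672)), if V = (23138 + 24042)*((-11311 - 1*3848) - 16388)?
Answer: I*sqrt(1488415958) ≈ 38580.0*I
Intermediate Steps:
V = -1488387460 (V = 47180*((-11311 - 3848) - 16388) = 47180*(-15159 - 16388) = 47180*(-31547) = -1488387460)
sqrt(V + (-11826 - 16672)) = sqrt(-1488387460 + (-11826 - 16672)) = sqrt(-1488387460 - 28498) = sqrt(-1488415958) = I*sqrt(1488415958)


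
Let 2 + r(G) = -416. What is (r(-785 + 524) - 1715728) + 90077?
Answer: -1626069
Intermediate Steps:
r(G) = -418 (r(G) = -2 - 416 = -418)
(r(-785 + 524) - 1715728) + 90077 = (-418 - 1715728) + 90077 = -1716146 + 90077 = -1626069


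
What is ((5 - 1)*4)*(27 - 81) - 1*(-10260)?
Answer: 9396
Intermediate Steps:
((5 - 1)*4)*(27 - 81) - 1*(-10260) = (4*4)*(-54) + 10260 = 16*(-54) + 10260 = -864 + 10260 = 9396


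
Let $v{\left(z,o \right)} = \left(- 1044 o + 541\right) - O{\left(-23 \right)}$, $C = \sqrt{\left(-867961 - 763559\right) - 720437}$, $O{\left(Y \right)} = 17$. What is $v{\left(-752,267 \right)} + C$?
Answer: $-278224 + i \sqrt{2351957} \approx -2.7822 \cdot 10^{5} + 1533.6 i$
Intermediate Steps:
$C = i \sqrt{2351957}$ ($C = \sqrt{-1631520 - 720437} = \sqrt{-2351957} = i \sqrt{2351957} \approx 1533.6 i$)
$v{\left(z,o \right)} = 524 - 1044 o$ ($v{\left(z,o \right)} = \left(- 1044 o + 541\right) - 17 = \left(541 - 1044 o\right) - 17 = 524 - 1044 o$)
$v{\left(-752,267 \right)} + C = \left(524 - 278748\right) + i \sqrt{2351957} = -278224 + i \sqrt{2351957}$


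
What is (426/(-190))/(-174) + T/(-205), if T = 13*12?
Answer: -169001/225910 ≈ -0.74809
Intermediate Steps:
T = 156
(426/(-190))/(-174) + T/(-205) = (426/(-190))/(-174) + 156/(-205) = (426*(-1/190))*(-1/174) + 156*(-1/205) = -213/95*(-1/174) - 156/205 = 71/5510 - 156/205 = -169001/225910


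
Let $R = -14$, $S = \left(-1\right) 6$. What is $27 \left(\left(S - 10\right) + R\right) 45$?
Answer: $-36450$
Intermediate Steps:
$S = -6$
$27 \left(\left(S - 10\right) + R\right) 45 = 27 \left(\left(-6 - 10\right) - 14\right) 45 = 27 \left(-16 - 14\right) 45 = 27 \left(-30\right) 45 = \left(-810\right) 45 = -36450$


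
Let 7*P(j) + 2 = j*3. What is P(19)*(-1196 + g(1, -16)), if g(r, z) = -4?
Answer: -66000/7 ≈ -9428.6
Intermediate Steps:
P(j) = -2/7 + 3*j/7 (P(j) = -2/7 + (j*3)/7 = -2/7 + (3*j)/7 = -2/7 + 3*j/7)
P(19)*(-1196 + g(1, -16)) = (-2/7 + (3/7)*19)*(-1196 - 4) = (-2/7 + 57/7)*(-1200) = (55/7)*(-1200) = -66000/7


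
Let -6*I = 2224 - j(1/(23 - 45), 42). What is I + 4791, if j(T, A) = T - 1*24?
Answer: 582955/132 ≈ 4416.3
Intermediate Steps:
j(T, A) = -24 + T (j(T, A) = T - 24 = -24 + T)
I = -49457/132 (I = -(2224 - (-24 + 1/(23 - 45)))/6 = -(2224 - (-24 + 1/(-22)))/6 = -(2224 - (-24 - 1/22))/6 = -(2224 - 1*(-529/22))/6 = -(2224 + 529/22)/6 = -1/6*49457/22 = -49457/132 ≈ -374.67)
I + 4791 = -49457/132 + 4791 = 582955/132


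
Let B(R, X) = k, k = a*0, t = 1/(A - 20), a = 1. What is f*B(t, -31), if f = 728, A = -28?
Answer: 0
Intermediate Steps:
t = -1/48 (t = 1/(-28 - 20) = 1/(-48) = -1/48 ≈ -0.020833)
k = 0 (k = 1*0 = 0)
B(R, X) = 0
f*B(t, -31) = 728*0 = 0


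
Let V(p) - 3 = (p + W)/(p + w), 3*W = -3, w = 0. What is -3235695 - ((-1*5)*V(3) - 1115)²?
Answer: -40681255/9 ≈ -4.5201e+6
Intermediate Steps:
W = -1 (W = (⅓)*(-3) = -1)
V(p) = 3 + (-1 + p)/p (V(p) = 3 + (p - 1)/(p + 0) = 3 + (-1 + p)/p)
-3235695 - ((-1*5)*V(3) - 1115)² = -3235695 - ((-1*5)*(4 - 1/3) - 1115)² = -3235695 - (-5*(4 - 1*⅓) - 1115)² = -3235695 - (-5*(4 - ⅓) - 1115)² = -3235695 - (-5*11/3 - 1115)² = -3235695 - (-55/3 - 1115)² = -3235695 - (-3400/3)² = -3235695 - 1*11560000/9 = -3235695 - 11560000/9 = -40681255/9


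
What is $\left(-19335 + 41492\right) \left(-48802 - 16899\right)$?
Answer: $-1455737057$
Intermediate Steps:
$\left(-19335 + 41492\right) \left(-48802 - 16899\right) = 22157 \left(-65701\right) = -1455737057$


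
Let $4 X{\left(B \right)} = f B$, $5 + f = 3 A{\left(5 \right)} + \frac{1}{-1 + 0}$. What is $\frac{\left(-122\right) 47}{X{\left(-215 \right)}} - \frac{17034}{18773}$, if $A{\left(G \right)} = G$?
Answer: $\frac{397616738}{36325755} \approx 10.946$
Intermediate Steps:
$f = 9$ ($f = -5 + \left(3 \cdot 5 + \frac{1}{-1 + 0}\right) = -5 + \left(15 + \frac{1}{-1}\right) = -5 + \left(15 - 1\right) = -5 + 14 = 9$)
$X{\left(B \right)} = \frac{9 B}{4}$
$\frac{\left(-122\right) 47}{X{\left(-215 \right)}} - \frac{17034}{18773} = \frac{\left(-122\right) 47}{\frac{9}{4} \left(-215\right)} - \frac{17034}{18773} = - \frac{5734}{- \frac{1935}{4}} - \frac{17034}{18773} = \left(-5734\right) \left(- \frac{4}{1935}\right) - \frac{17034}{18773} = \frac{22936}{1935} - \frac{17034}{18773} = \frac{397616738}{36325755}$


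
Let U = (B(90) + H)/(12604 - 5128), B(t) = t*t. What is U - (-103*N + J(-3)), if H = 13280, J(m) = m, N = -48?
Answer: -9229384/1869 ≈ -4938.1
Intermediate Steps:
B(t) = t²
U = 5345/1869 (U = (90² + 13280)/(12604 - 5128) = (8100 + 13280)/7476 = 21380*(1/7476) = 5345/1869 ≈ 2.8598)
U - (-103*N + J(-3)) = 5345/1869 - (-103*(-48) - 3) = 5345/1869 - (4944 - 3) = 5345/1869 - 1*4941 = 5345/1869 - 4941 = -9229384/1869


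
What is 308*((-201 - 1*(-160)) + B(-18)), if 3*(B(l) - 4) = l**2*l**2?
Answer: 10766140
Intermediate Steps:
B(l) = 4 + l**4/3 (B(l) = 4 + (l**2*l**2)/3 = 4 + l**4/3)
308*((-201 - 1*(-160)) + B(-18)) = 308*((-201 - 1*(-160)) + (4 + (1/3)*(-18)**4)) = 308*((-201 + 160) + (4 + (1/3)*104976)) = 308*(-41 + (4 + 34992)) = 308*(-41 + 34996) = 308*34955 = 10766140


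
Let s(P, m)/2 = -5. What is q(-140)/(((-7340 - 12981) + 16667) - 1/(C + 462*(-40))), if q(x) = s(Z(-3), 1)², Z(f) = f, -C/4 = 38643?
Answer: -17305200/632332007 ≈ -0.027367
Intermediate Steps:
C = -154572 (C = -4*38643 = -154572)
s(P, m) = -10 (s(P, m) = 2*(-5) = -10)
q(x) = 100 (q(x) = (-10)² = 100)
q(-140)/(((-7340 - 12981) + 16667) - 1/(C + 462*(-40))) = 100/(((-7340 - 12981) + 16667) - 1/(-154572 + 462*(-40))) = 100/((-20321 + 16667) - 1/(-154572 - 18480)) = 100/(-3654 - 1/(-173052)) = 100/(-3654 - 1*(-1/173052)) = 100/(-3654 + 1/173052) = 100/(-632332007/173052) = 100*(-173052/632332007) = -17305200/632332007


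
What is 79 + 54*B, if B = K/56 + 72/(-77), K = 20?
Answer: 3680/77 ≈ 47.792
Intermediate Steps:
B = -89/154 (B = 20/56 + 72/(-77) = 20*(1/56) + 72*(-1/77) = 5/14 - 72/77 = -89/154 ≈ -0.57792)
79 + 54*B = 79 + 54*(-89/154) = 79 - 2403/77 = 3680/77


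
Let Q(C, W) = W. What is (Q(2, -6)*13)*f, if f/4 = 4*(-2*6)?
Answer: 14976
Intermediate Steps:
f = -192 (f = 4*(4*(-2*6)) = 4*(4*(-12)) = 4*(-48) = -192)
(Q(2, -6)*13)*f = -6*13*(-192) = -78*(-192) = 14976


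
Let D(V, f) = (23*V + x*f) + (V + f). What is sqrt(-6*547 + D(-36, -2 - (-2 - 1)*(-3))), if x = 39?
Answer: I*sqrt(4586) ≈ 67.72*I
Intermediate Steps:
D(V, f) = 24*V + 40*f (D(V, f) = (23*V + 39*f) + (V + f) = 24*V + 40*f)
sqrt(-6*547 + D(-36, -2 - (-2 - 1)*(-3))) = sqrt(-6*547 + (24*(-36) + 40*(-2 - (-2 - 1)*(-3)))) = sqrt(-3282 + (-864 + 40*(-2 - (-3)*(-3)))) = sqrt(-3282 + (-864 + 40*(-2 - 1*9))) = sqrt(-3282 + (-864 + 40*(-2 - 9))) = sqrt(-3282 + (-864 + 40*(-11))) = sqrt(-3282 + (-864 - 440)) = sqrt(-3282 - 1304) = sqrt(-4586) = I*sqrt(4586)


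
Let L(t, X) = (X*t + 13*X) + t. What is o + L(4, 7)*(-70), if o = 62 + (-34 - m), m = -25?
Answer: -8557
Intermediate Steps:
L(t, X) = t + 13*X + X*t (L(t, X) = (13*X + X*t) + t = t + 13*X + X*t)
o = 53 (o = 62 + (-34 - 1*(-25)) = 62 + (-34 + 25) = 62 - 9 = 53)
o + L(4, 7)*(-70) = 53 + (4 + 13*7 + 7*4)*(-70) = 53 + (4 + 91 + 28)*(-70) = 53 + 123*(-70) = 53 - 8610 = -8557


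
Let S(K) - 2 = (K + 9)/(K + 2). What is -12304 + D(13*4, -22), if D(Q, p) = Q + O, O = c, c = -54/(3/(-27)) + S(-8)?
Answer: -70585/6 ≈ -11764.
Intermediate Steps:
S(K) = 2 + (9 + K)/(2 + K) (S(K) = 2 + (K + 9)/(K + 2) = 2 + (9 + K)/(2 + K))
c = 2927/6 (c = -54/(3/(-27)) + (13 + 3*(-8))/(2 - 8) = -54/(3*(-1/27)) + (13 - 24)/(-6) = -54/(-⅑) - ⅙*(-11) = -54*(-9) + 11/6 = 486 + 11/6 = 2927/6 ≈ 487.83)
O = 2927/6 ≈ 487.83
D(Q, p) = 2927/6 + Q (D(Q, p) = Q + 2927/6 = 2927/6 + Q)
-12304 + D(13*4, -22) = -12304 + (2927/6 + 13*4) = -12304 + (2927/6 + 52) = -12304 + 3239/6 = -70585/6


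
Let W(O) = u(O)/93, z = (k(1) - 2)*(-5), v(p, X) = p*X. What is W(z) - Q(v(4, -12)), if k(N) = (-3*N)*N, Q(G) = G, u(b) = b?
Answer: 4489/93 ≈ 48.269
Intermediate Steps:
v(p, X) = X*p
k(N) = -3*N**2
z = 25 (z = (-3*1**2 - 2)*(-5) = (-3*1 - 2)*(-5) = (-3 - 2)*(-5) = -5*(-5) = 25)
W(O) = O/93
W(z) - Q(v(4, -12)) = (1/93)*25 - (-12)*4 = 25/93 - 1*(-48) = 25/93 + 48 = 4489/93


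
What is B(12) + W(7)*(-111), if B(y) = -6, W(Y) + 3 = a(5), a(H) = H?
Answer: -228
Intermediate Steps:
W(Y) = 2 (W(Y) = -3 + 5 = 2)
B(12) + W(7)*(-111) = -6 + 2*(-111) = -6 - 222 = -228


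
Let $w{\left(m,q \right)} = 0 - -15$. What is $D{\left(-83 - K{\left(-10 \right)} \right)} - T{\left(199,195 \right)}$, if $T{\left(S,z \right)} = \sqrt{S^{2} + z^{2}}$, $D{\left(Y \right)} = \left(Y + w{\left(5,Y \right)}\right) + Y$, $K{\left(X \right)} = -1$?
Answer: $-149 - \sqrt{77626} \approx -427.61$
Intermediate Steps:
$w{\left(m,q \right)} = 15$ ($w{\left(m,q \right)} = 0 + 15 = 15$)
$D{\left(Y \right)} = 15 + 2 Y$ ($D{\left(Y \right)} = \left(Y + 15\right) + Y = \left(15 + Y\right) + Y = 15 + 2 Y$)
$D{\left(-83 - K{\left(-10 \right)} \right)} - T{\left(199,195 \right)} = \left(15 + 2 \left(-83 - -1\right)\right) - \sqrt{199^{2} + 195^{2}} = \left(15 + 2 \left(-83 + 1\right)\right) - \sqrt{39601 + 38025} = \left(15 + 2 \left(-82\right)\right) - \sqrt{77626} = \left(15 - 164\right) - \sqrt{77626} = -149 - \sqrt{77626}$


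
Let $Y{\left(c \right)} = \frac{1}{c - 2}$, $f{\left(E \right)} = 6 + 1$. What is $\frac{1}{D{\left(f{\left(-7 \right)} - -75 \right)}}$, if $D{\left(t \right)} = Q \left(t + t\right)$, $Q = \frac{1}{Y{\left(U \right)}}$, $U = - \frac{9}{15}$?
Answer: $- \frac{5}{2132} \approx -0.0023452$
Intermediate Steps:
$U = - \frac{3}{5}$ ($U = \left(-9\right) \frac{1}{15} = - \frac{3}{5} \approx -0.6$)
$f{\left(E \right)} = 7$
$Y{\left(c \right)} = \frac{1}{-2 + c}$
$Q = - \frac{13}{5}$ ($Q = \frac{1}{\frac{1}{-2 - \frac{3}{5}}} = \frac{1}{\frac{1}{- \frac{13}{5}}} = \frac{1}{- \frac{5}{13}} = - \frac{13}{5} \approx -2.6$)
$D{\left(t \right)} = - \frac{26 t}{5}$ ($D{\left(t \right)} = - \frac{13 \left(t + t\right)}{5} = - \frac{13 \cdot 2 t}{5} = - \frac{26 t}{5}$)
$\frac{1}{D{\left(f{\left(-7 \right)} - -75 \right)}} = \frac{1}{\left(- \frac{26}{5}\right) \left(7 - -75\right)} = \frac{1}{\left(- \frac{26}{5}\right) \left(7 + 75\right)} = \frac{1}{\left(- \frac{26}{5}\right) 82} = \frac{1}{- \frac{2132}{5}} = - \frac{5}{2132}$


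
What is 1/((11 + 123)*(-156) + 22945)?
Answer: 1/2041 ≈ 0.00048996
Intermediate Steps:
1/((11 + 123)*(-156) + 22945) = 1/(134*(-156) + 22945) = 1/(-20904 + 22945) = 1/2041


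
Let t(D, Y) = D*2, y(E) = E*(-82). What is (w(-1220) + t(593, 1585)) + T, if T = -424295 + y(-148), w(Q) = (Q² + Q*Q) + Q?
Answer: 2564607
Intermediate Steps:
y(E) = -82*E
w(Q) = Q + 2*Q² (w(Q) = (Q² + Q²) + Q = 2*Q² + Q = Q + 2*Q²)
T = -412159 (T = -424295 - 82*(-148) = -424295 + 12136 = -412159)
t(D, Y) = 2*D
(w(-1220) + t(593, 1585)) + T = (-1220*(1 + 2*(-1220)) + 2*593) - 412159 = (-1220*(1 - 2440) + 1186) - 412159 = (-1220*(-2439) + 1186) - 412159 = (2975580 + 1186) - 412159 = 2976766 - 412159 = 2564607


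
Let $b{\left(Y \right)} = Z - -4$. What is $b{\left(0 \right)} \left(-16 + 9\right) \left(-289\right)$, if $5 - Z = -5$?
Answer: $28322$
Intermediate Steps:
$Z = 10$ ($Z = 5 - -5 = 5 + 5 = 10$)
$b{\left(Y \right)} = 14$ ($b{\left(Y \right)} = 10 - -4 = 10 + 4 = 14$)
$b{\left(0 \right)} \left(-16 + 9\right) \left(-289\right) = 14 \left(-16 + 9\right) \left(-289\right) = 14 \left(-7\right) \left(-289\right) = \left(-98\right) \left(-289\right) = 28322$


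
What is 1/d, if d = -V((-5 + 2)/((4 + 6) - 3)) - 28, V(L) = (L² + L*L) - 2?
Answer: -49/1292 ≈ -0.037926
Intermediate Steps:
V(L) = -2 + 2*L² (V(L) = (L² + L²) - 2 = 2*L² - 2 = -2 + 2*L²)
d = -1292/49 (d = -(-2 + 2*((-5 + 2)/((4 + 6) - 3))²) - 28 = -(-2 + 2*(-3/(10 - 3))²) - 28 = -(-2 + 2*(-3/7)²) - 28 = -(-2 + 2*(9/49)) - 28 = -(-2 + 18/49) - 28 = -1*(-80/49) - 28 = 80/49 - 28 = -1292/49 ≈ -26.367)
1/d = 1/(-1292/49) = -49/1292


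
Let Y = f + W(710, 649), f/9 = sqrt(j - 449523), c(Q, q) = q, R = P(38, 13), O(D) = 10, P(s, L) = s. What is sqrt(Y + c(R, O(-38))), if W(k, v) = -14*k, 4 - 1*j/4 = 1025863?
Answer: sqrt(-9930 + 9*I*sqrt(4552959)) ≈ 76.45 + 125.6*I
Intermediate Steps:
j = -4103436 (j = 16 - 4*1025863 = 16 - 4103452 = -4103436)
R = 38
f = 9*I*sqrt(4552959) (f = 9*sqrt(-4103436 - 449523) = 9*sqrt(-4552959) = 9*(I*sqrt(4552959)) = 9*I*sqrt(4552959) ≈ 19204.0*I)
Y = -9940 + 9*I*sqrt(4552959) (Y = 9*I*sqrt(4552959) - 14*710 = 9*I*sqrt(4552959) - 9940 = -9940 + 9*I*sqrt(4552959) ≈ -9940.0 + 19204.0*I)
sqrt(Y + c(R, O(-38))) = sqrt((-9940 + 9*I*sqrt(4552959)) + 10) = sqrt(-9930 + 9*I*sqrt(4552959))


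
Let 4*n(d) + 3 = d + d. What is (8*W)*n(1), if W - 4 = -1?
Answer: -6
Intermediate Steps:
n(d) = -¾ + d/2 (n(d) = -¾ + (d + d)/4 = -¾ + (2*d)/4 = -¾ + d/2)
W = 3 (W = 4 - 1 = 3)
(8*W)*n(1) = (8*3)*(-¾ + (½)*1) = 24*(-¾ + ½) = 24*(-¼) = -6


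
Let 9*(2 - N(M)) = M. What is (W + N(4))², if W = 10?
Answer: 10816/81 ≈ 133.53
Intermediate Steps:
N(M) = 2 - M/9
(W + N(4))² = (10 + (2 - ⅑*4))² = (10 + (2 - 4/9))² = (10 + 14/9)² = (104/9)² = 10816/81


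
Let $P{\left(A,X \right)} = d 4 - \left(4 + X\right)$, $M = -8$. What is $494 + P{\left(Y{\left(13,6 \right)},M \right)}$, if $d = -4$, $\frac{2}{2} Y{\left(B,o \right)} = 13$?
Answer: $482$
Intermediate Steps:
$Y{\left(B,o \right)} = 13$
$P{\left(A,X \right)} = -20 - X$ ($P{\left(A,X \right)} = \left(-4\right) 4 - \left(4 + X\right) = -16 - \left(4 + X\right) = -20 - X$)
$494 + P{\left(Y{\left(13,6 \right)},M \right)} = 494 - 12 = 482$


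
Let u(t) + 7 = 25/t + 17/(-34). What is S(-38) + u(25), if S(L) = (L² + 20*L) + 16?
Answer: 1387/2 ≈ 693.50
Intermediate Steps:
u(t) = -15/2 + 25/t (u(t) = -7 + (25/t + 17/(-34)) = -7 + (25/t + 17*(-1/34)) = -7 + (25/t - ½) = -7 + (-½ + 25/t) = -15/2 + 25/t)
S(L) = 16 + L² + 20*L
S(-38) + u(25) = (16 + (-38)² + 20*(-38)) + (-15/2 + 25/25) = (16 + 1444 - 760) + (-15/2 + 25*(1/25)) = 700 + (-15/2 + 1) = 700 - 13/2 = 1387/2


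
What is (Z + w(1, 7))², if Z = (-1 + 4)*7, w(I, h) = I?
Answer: 484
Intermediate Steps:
Z = 21 (Z = 3*7 = 21)
(Z + w(1, 7))² = (21 + 1)² = 22² = 484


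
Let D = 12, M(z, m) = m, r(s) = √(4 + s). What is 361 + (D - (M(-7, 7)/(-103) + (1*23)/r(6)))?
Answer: 38426/103 - 23*√10/10 ≈ 365.79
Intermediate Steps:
361 + (D - (M(-7, 7)/(-103) + (1*23)/r(6))) = 361 + (12 - (7/(-103) + (1*23)/(√(4 + 6)))) = 361 + (12 - (7*(-1/103) + 23/(√10))) = 361 + (12 - (-7/103 + 23*(√10/10))) = 361 + (12 - (-7/103 + 23*√10/10)) = 361 + (12 + (7/103 - 23*√10/10)) = 361 + (1243/103 - 23*√10/10) = 38426/103 - 23*√10/10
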